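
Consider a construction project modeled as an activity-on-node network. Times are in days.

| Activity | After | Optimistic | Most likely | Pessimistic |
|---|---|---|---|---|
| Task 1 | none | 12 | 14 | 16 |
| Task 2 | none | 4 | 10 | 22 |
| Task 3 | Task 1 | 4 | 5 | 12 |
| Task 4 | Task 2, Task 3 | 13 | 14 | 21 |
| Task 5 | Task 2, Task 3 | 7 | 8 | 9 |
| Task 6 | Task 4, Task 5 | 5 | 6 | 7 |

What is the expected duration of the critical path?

41 days

te_Task 1 = (12 + 4·14 + 16)/6 = 84/6 = 14
te_Task 2 = (4 + 4·10 + 22)/6 = 66/6 = 11
te_Task 3 = (4 + 4·5 + 12)/6 = 36/6 = 6
te_Task 4 = (13 + 4·14 + 21)/6 = 90/6 = 15
te_Task 5 = (7 + 4·8 + 9)/6 = 48/6 = 8
te_Task 6 = (5 + 4·6 + 7)/6 = 36/6 = 6

Forward pass:
ES_Task 1 = 0; EF_Task 1 = 14
ES_Task 2 = 0; EF_Task 2 = 11
ES_Task 3 = 14; EF_Task 3 = 14+6 = 20
ES_Task 4 = max(EF_Task 2=11, EF_Task 3=20) = 20; EF_Task 4 = 20+15 = 35
ES_Task 5 = max(EF_Task 2=11, EF_Task 3=20) = 20; EF_Task 5 = 20+8 = 28
ES_Task 6 = max(EF_Task 4=35, EF_Task 5=28) = 35; EF_Task 6 = 35+6 = 41
Expected project duration μ = 41 days. Critical path: Task 1 → Task 3 → Task 4 → Task 6.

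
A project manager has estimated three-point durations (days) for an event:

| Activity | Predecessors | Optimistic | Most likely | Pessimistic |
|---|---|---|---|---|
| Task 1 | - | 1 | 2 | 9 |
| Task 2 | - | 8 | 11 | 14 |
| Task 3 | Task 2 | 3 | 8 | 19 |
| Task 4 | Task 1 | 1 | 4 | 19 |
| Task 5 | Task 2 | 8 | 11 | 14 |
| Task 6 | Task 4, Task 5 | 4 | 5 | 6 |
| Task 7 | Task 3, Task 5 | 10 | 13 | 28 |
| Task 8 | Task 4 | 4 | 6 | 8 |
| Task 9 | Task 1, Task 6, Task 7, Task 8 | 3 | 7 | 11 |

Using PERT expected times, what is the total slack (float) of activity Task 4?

te_Task 1 = (1 + 4·2 + 9)/6 = 18/6 = 3
te_Task 2 = (8 + 4·11 + 14)/6 = 66/6 = 11
te_Task 3 = (3 + 4·8 + 19)/6 = 54/6 = 9
te_Task 4 = (1 + 4·4 + 19)/6 = 36/6 = 6
te_Task 5 = (8 + 4·11 + 14)/6 = 66/6 = 11
te_Task 6 = (4 + 4·5 + 6)/6 = 30/6 = 5
te_Task 7 = (10 + 4·13 + 28)/6 = 90/6 = 15
te_Task 8 = (4 + 4·6 + 8)/6 = 36/6 = 6
te_Task 9 = (3 + 4·7 + 11)/6 = 42/6 = 7

Forward pass:
ES_Task 1 = 0; EF_Task 1 = 3
ES_Task 2 = 0; EF_Task 2 = 11
ES_Task 3 = 11; EF_Task 3 = 11+9 = 20
ES_Task 4 = 3; EF_Task 4 = 3+6 = 9
ES_Task 5 = 11; EF_Task 5 = 11+11 = 22
ES_Task 6 = max(EF_Task 4=9, EF_Task 5=22) = 22; EF_Task 6 = 22+5 = 27
ES_Task 7 = max(EF_Task 3=20, EF_Task 5=22) = 22; EF_Task 7 = 22+15 = 37
ES_Task 8 = 9; EF_Task 8 = 9+6 = 15
ES_Task 9 = max(EF_Task 1=3, EF_Task 6=27, EF_Task 7=37, EF_Task 8=15) = 37; EF_Task 9 = 37+7 = 44
Expected project duration μ = 44 days. Critical path: Task 2 → Task 5 → Task 7 → Task 9.

Backward pass:
LF_Task 9 = 44; LS_Task 9 = 44−7 = 37
LF_Task 8 = LS_Task 9 = 37; LS_Task 8 = 37−6 = 31
LF_Task 7 = LS_Task 9 = 37; LS_Task 7 = 37−15 = 22
LF_Task 6 = LS_Task 9 = 37; LS_Task 6 = 37−5 = 32
LF_Task 5 = min(LS_Task 6=32, LS_Task 7=22) = 22; LS_Task 5 = 22−11 = 11
LF_Task 4 = min(LS_Task 6=32, LS_Task 8=31) = 31; LS_Task 4 = 31−6 = 25
LF_Task 3 = LS_Task 7 = 22; LS_Task 3 = 22−9 = 13
LF_Task 2 = min(LS_Task 3=13, LS_Task 5=11) = 11; LS_Task 2 = 11−11 = 0
LF_Task 1 = min(LS_Task 4=25, LS_Task 9=37) = 25; LS_Task 1 = 25−3 = 22
Slack_Task 4 = LS_Task 4 − ES_Task 4 = 25 − 3 = 22

22 days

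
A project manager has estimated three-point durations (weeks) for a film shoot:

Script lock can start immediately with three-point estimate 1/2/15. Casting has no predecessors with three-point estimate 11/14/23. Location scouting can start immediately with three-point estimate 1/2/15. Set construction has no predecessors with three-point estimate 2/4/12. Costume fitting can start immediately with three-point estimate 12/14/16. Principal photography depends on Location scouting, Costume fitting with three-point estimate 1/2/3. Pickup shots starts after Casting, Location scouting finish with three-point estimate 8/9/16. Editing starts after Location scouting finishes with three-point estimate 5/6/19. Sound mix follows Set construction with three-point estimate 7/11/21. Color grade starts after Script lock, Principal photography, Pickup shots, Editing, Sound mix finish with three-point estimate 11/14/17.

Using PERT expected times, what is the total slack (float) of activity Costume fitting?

9 weeks

te_Script lock = (1 + 4·2 + 15)/6 = 24/6 = 4
te_Casting = (11 + 4·14 + 23)/6 = 90/6 = 15
te_Location scouting = (1 + 4·2 + 15)/6 = 24/6 = 4
te_Set construction = (2 + 4·4 + 12)/6 = 30/6 = 5
te_Costume fitting = (12 + 4·14 + 16)/6 = 84/6 = 14
te_Principal photography = (1 + 4·2 + 3)/6 = 12/6 = 2
te_Pickup shots = (8 + 4·9 + 16)/6 = 60/6 = 10
te_Editing = (5 + 4·6 + 19)/6 = 48/6 = 8
te_Sound mix = (7 + 4·11 + 21)/6 = 72/6 = 12
te_Color grade = (11 + 4·14 + 17)/6 = 84/6 = 14

Forward pass:
ES_Script lock = 0; EF_Script lock = 4
ES_Casting = 0; EF_Casting = 15
ES_Location scouting = 0; EF_Location scouting = 4
ES_Set construction = 0; EF_Set construction = 5
ES_Costume fitting = 0; EF_Costume fitting = 14
ES_Principal photography = max(EF_Location scouting=4, EF_Costume fitting=14) = 14; EF_Principal photography = 14+2 = 16
ES_Pickup shots = max(EF_Casting=15, EF_Location scouting=4) = 15; EF_Pickup shots = 15+10 = 25
ES_Editing = 4; EF_Editing = 4+8 = 12
ES_Sound mix = 5; EF_Sound mix = 5+12 = 17
ES_Color grade = max(EF_Script lock=4, EF_Principal photography=16, EF_Pickup shots=25, EF_Editing=12, EF_Sound mix=17) = 25; EF_Color grade = 25+14 = 39
Expected project duration μ = 39 weeks. Critical path: Casting → Pickup shots → Color grade.

Backward pass:
LF_Color grade = 39; LS_Color grade = 39−14 = 25
LF_Sound mix = LS_Color grade = 25; LS_Sound mix = 25−12 = 13
LF_Editing = LS_Color grade = 25; LS_Editing = 25−8 = 17
LF_Pickup shots = LS_Color grade = 25; LS_Pickup shots = 25−10 = 15
LF_Principal photography = LS_Color grade = 25; LS_Principal photography = 25−2 = 23
LF_Costume fitting = LS_Principal photography = 23; LS_Costume fitting = 23−14 = 9
LF_Set construction = LS_Sound mix = 13; LS_Set construction = 13−5 = 8
LF_Location scouting = min(LS_Principal photography=23, LS_Pickup shots=15, LS_Editing=17) = 15; LS_Location scouting = 15−4 = 11
LF_Casting = LS_Pickup shots = 15; LS_Casting = 15−15 = 0
LF_Script lock = LS_Color grade = 25; LS_Script lock = 25−4 = 21
Slack_Costume fitting = LS_Costume fitting − ES_Costume fitting = 9 − 0 = 9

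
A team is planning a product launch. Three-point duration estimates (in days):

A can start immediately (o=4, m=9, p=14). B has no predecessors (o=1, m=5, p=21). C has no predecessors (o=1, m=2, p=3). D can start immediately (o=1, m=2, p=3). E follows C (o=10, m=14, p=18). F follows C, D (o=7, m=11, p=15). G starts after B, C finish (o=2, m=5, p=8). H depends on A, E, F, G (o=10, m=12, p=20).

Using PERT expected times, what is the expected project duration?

29 days

te_A = (4 + 4·9 + 14)/6 = 54/6 = 9
te_B = (1 + 4·5 + 21)/6 = 42/6 = 7
te_C = (1 + 4·2 + 3)/6 = 12/6 = 2
te_D = (1 + 4·2 + 3)/6 = 12/6 = 2
te_E = (10 + 4·14 + 18)/6 = 84/6 = 14
te_F = (7 + 4·11 + 15)/6 = 66/6 = 11
te_G = (2 + 4·5 + 8)/6 = 30/6 = 5
te_H = (10 + 4·12 + 20)/6 = 78/6 = 13

Forward pass:
ES_A = 0; EF_A = 9
ES_B = 0; EF_B = 7
ES_C = 0; EF_C = 2
ES_D = 0; EF_D = 2
ES_E = 2; EF_E = 2+14 = 16
ES_F = max(EF_C=2, EF_D=2) = 2; EF_F = 2+11 = 13
ES_G = max(EF_B=7, EF_C=2) = 7; EF_G = 7+5 = 12
ES_H = max(EF_A=9, EF_E=16, EF_F=13, EF_G=12) = 16; EF_H = 16+13 = 29
Expected project duration μ = 29 days. Critical path: C → E → H.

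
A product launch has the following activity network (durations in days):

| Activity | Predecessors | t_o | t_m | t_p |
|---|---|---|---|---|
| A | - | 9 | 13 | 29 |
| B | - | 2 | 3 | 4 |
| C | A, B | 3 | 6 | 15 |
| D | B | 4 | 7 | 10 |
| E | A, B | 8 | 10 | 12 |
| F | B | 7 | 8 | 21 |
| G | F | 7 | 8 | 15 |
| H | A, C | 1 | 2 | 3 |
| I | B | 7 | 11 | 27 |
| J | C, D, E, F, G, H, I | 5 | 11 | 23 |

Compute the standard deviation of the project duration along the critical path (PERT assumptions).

te_A = (9 + 4·13 + 29)/6 = 90/6 = 15; σ²_A = ((29−9)/6)² = 11.111
te_B = (2 + 4·3 + 4)/6 = 18/6 = 3; σ²_B = ((4−2)/6)² = 0.111
te_C = (3 + 4·6 + 15)/6 = 42/6 = 7; σ²_C = ((15−3)/6)² = 4.000
te_D = (4 + 4·7 + 10)/6 = 42/6 = 7; σ²_D = ((10−4)/6)² = 1.000
te_E = (8 + 4·10 + 12)/6 = 60/6 = 10; σ²_E = ((12−8)/6)² = 0.444
te_F = (7 + 4·8 + 21)/6 = 60/6 = 10; σ²_F = ((21−7)/6)² = 5.444
te_G = (7 + 4·8 + 15)/6 = 54/6 = 9; σ²_G = ((15−7)/6)² = 1.778
te_H = (1 + 4·2 + 3)/6 = 12/6 = 2; σ²_H = ((3−1)/6)² = 0.111
te_I = (7 + 4·11 + 27)/6 = 78/6 = 13; σ²_I = ((27−7)/6)² = 11.111
te_J = (5 + 4·11 + 23)/6 = 72/6 = 12; σ²_J = ((23−5)/6)² = 9.000

Forward pass:
ES_A = 0; EF_A = 15
ES_B = 0; EF_B = 3
ES_C = max(EF_A=15, EF_B=3) = 15; EF_C = 15+7 = 22
ES_D = 3; EF_D = 3+7 = 10
ES_E = max(EF_A=15, EF_B=3) = 15; EF_E = 15+10 = 25
ES_F = 3; EF_F = 3+10 = 13
ES_G = 13; EF_G = 13+9 = 22
ES_H = max(EF_A=15, EF_C=22) = 22; EF_H = 22+2 = 24
ES_I = 3; EF_I = 3+13 = 16
ES_J = max(EF_C=22, EF_D=10, EF_E=25, EF_F=13, EF_G=22, EF_H=24, EF_I=16) = 25; EF_J = 25+12 = 37
Expected project duration μ = 37 days. Critical path: A → E → J.

Variance along critical path = 11.111 + 0.444 + 9.000 = 20.556
σ = √20.556 = 4.534 days

4.53 days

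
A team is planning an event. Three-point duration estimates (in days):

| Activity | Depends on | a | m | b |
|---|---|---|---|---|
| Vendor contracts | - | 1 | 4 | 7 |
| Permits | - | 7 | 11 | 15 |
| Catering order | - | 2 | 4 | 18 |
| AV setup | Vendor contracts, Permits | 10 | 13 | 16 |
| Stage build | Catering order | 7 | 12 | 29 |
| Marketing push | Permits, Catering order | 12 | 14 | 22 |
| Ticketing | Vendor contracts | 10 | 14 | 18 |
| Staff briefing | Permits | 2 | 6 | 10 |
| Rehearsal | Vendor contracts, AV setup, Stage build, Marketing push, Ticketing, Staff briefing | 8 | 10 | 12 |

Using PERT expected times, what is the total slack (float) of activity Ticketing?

8 days

te_Vendor contracts = (1 + 4·4 + 7)/6 = 24/6 = 4
te_Permits = (7 + 4·11 + 15)/6 = 66/6 = 11
te_Catering order = (2 + 4·4 + 18)/6 = 36/6 = 6
te_AV setup = (10 + 4·13 + 16)/6 = 78/6 = 13
te_Stage build = (7 + 4·12 + 29)/6 = 84/6 = 14
te_Marketing push = (12 + 4·14 + 22)/6 = 90/6 = 15
te_Ticketing = (10 + 4·14 + 18)/6 = 84/6 = 14
te_Staff briefing = (2 + 4·6 + 10)/6 = 36/6 = 6
te_Rehearsal = (8 + 4·10 + 12)/6 = 60/6 = 10

Forward pass:
ES_Vendor contracts = 0; EF_Vendor contracts = 4
ES_Permits = 0; EF_Permits = 11
ES_Catering order = 0; EF_Catering order = 6
ES_AV setup = max(EF_Vendor contracts=4, EF_Permits=11) = 11; EF_AV setup = 11+13 = 24
ES_Stage build = 6; EF_Stage build = 6+14 = 20
ES_Marketing push = max(EF_Permits=11, EF_Catering order=6) = 11; EF_Marketing push = 11+15 = 26
ES_Ticketing = 4; EF_Ticketing = 4+14 = 18
ES_Staff briefing = 11; EF_Staff briefing = 11+6 = 17
ES_Rehearsal = max(EF_Vendor contracts=4, EF_AV setup=24, EF_Stage build=20, EF_Marketing push=26, EF_Ticketing=18, EF_Staff briefing=17) = 26; EF_Rehearsal = 26+10 = 36
Expected project duration μ = 36 days. Critical path: Permits → Marketing push → Rehearsal.

Backward pass:
LF_Rehearsal = 36; LS_Rehearsal = 36−10 = 26
LF_Staff briefing = LS_Rehearsal = 26; LS_Staff briefing = 26−6 = 20
LF_Ticketing = LS_Rehearsal = 26; LS_Ticketing = 26−14 = 12
LF_Marketing push = LS_Rehearsal = 26; LS_Marketing push = 26−15 = 11
LF_Stage build = LS_Rehearsal = 26; LS_Stage build = 26−14 = 12
LF_AV setup = LS_Rehearsal = 26; LS_AV setup = 26−13 = 13
LF_Catering order = min(LS_Stage build=12, LS_Marketing push=11) = 11; LS_Catering order = 11−6 = 5
LF_Permits = min(LS_AV setup=13, LS_Marketing push=11, LS_Staff briefing=20) = 11; LS_Permits = 11−11 = 0
LF_Vendor contracts = min(LS_AV setup=13, LS_Ticketing=12, LS_Rehearsal=26) = 12; LS_Vendor contracts = 12−4 = 8
Slack_Ticketing = LS_Ticketing − ES_Ticketing = 12 − 4 = 8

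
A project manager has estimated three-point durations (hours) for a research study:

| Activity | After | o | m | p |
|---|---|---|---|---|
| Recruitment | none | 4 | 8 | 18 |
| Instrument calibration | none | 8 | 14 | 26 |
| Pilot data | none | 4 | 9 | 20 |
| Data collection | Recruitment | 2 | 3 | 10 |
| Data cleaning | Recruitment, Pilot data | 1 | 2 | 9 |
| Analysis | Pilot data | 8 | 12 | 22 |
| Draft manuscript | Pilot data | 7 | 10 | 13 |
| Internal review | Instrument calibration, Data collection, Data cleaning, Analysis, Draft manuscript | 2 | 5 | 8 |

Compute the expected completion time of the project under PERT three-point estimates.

28 hours

te_Recruitment = (4 + 4·8 + 18)/6 = 54/6 = 9
te_Instrument calibration = (8 + 4·14 + 26)/6 = 90/6 = 15
te_Pilot data = (4 + 4·9 + 20)/6 = 60/6 = 10
te_Data collection = (2 + 4·3 + 10)/6 = 24/6 = 4
te_Data cleaning = (1 + 4·2 + 9)/6 = 18/6 = 3
te_Analysis = (8 + 4·12 + 22)/6 = 78/6 = 13
te_Draft manuscript = (7 + 4·10 + 13)/6 = 60/6 = 10
te_Internal review = (2 + 4·5 + 8)/6 = 30/6 = 5

Forward pass:
ES_Recruitment = 0; EF_Recruitment = 9
ES_Instrument calibration = 0; EF_Instrument calibration = 15
ES_Pilot data = 0; EF_Pilot data = 10
ES_Data collection = 9; EF_Data collection = 9+4 = 13
ES_Data cleaning = max(EF_Recruitment=9, EF_Pilot data=10) = 10; EF_Data cleaning = 10+3 = 13
ES_Analysis = 10; EF_Analysis = 10+13 = 23
ES_Draft manuscript = 10; EF_Draft manuscript = 10+10 = 20
ES_Internal review = max(EF_Instrument calibration=15, EF_Data collection=13, EF_Data cleaning=13, EF_Analysis=23, EF_Draft manuscript=20) = 23; EF_Internal review = 23+5 = 28
Expected project duration μ = 28 hours. Critical path: Pilot data → Analysis → Internal review.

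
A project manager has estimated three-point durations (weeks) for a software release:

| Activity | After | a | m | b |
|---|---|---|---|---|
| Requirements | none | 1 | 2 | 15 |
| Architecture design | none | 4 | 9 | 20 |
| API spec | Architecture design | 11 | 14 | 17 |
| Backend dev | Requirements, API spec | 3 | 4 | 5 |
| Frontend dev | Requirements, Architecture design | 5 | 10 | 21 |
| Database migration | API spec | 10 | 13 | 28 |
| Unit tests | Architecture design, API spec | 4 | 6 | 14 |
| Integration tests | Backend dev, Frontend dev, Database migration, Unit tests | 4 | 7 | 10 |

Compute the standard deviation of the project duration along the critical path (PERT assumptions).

4.26 weeks

te_Requirements = (1 + 4·2 + 15)/6 = 24/6 = 4; σ²_Requirements = ((15−1)/6)² = 5.444
te_Architecture design = (4 + 4·9 + 20)/6 = 60/6 = 10; σ²_Architecture design = ((20−4)/6)² = 7.111
te_API spec = (11 + 4·14 + 17)/6 = 84/6 = 14; σ²_API spec = ((17−11)/6)² = 1.000
te_Backend dev = (3 + 4·4 + 5)/6 = 24/6 = 4; σ²_Backend dev = ((5−3)/6)² = 0.111
te_Frontend dev = (5 + 4·10 + 21)/6 = 66/6 = 11; σ²_Frontend dev = ((21−5)/6)² = 7.111
te_Database migration = (10 + 4·13 + 28)/6 = 90/6 = 15; σ²_Database migration = ((28−10)/6)² = 9.000
te_Unit tests = (4 + 4·6 + 14)/6 = 42/6 = 7; σ²_Unit tests = ((14−4)/6)² = 2.778
te_Integration tests = (4 + 4·7 + 10)/6 = 42/6 = 7; σ²_Integration tests = ((10−4)/6)² = 1.000

Forward pass:
ES_Requirements = 0; EF_Requirements = 4
ES_Architecture design = 0; EF_Architecture design = 10
ES_API spec = 10; EF_API spec = 10+14 = 24
ES_Backend dev = max(EF_Requirements=4, EF_API spec=24) = 24; EF_Backend dev = 24+4 = 28
ES_Frontend dev = max(EF_Requirements=4, EF_Architecture design=10) = 10; EF_Frontend dev = 10+11 = 21
ES_Database migration = 24; EF_Database migration = 24+15 = 39
ES_Unit tests = max(EF_Architecture design=10, EF_API spec=24) = 24; EF_Unit tests = 24+7 = 31
ES_Integration tests = max(EF_Backend dev=28, EF_Frontend dev=21, EF_Database migration=39, EF_Unit tests=31) = 39; EF_Integration tests = 39+7 = 46
Expected project duration μ = 46 weeks. Critical path: Architecture design → API spec → Database migration → Integration tests.

Variance along critical path = 7.111 + 1.000 + 9.000 + 1.000 = 18.111
σ = √18.111 = 4.256 weeks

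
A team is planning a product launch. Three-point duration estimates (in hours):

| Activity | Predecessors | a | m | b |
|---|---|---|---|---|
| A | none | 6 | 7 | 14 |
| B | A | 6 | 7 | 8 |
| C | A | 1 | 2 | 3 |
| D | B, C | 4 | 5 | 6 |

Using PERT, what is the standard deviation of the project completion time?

te_A = (6 + 4·7 + 14)/6 = 48/6 = 8; σ²_A = ((14−6)/6)² = 1.778
te_B = (6 + 4·7 + 8)/6 = 42/6 = 7; σ²_B = ((8−6)/6)² = 0.111
te_C = (1 + 4·2 + 3)/6 = 12/6 = 2; σ²_C = ((3−1)/6)² = 0.111
te_D = (4 + 4·5 + 6)/6 = 30/6 = 5; σ²_D = ((6−4)/6)² = 0.111

Forward pass:
ES_A = 0; EF_A = 8
ES_B = 8; EF_B = 8+7 = 15
ES_C = 8; EF_C = 8+2 = 10
ES_D = max(EF_B=15, EF_C=10) = 15; EF_D = 15+5 = 20
Expected project duration μ = 20 hours. Critical path: A → B → D.

Variance along critical path = 1.778 + 0.111 + 0.111 = 2.000
σ = √2.000 = 1.414 hours

1.41 hours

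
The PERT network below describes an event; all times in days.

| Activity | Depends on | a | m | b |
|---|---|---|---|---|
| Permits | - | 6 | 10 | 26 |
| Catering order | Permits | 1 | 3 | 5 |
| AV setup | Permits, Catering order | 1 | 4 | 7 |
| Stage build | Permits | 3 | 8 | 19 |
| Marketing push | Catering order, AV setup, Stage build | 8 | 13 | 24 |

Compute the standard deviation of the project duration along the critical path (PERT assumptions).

te_Permits = (6 + 4·10 + 26)/6 = 72/6 = 12; σ²_Permits = ((26−6)/6)² = 11.111
te_Catering order = (1 + 4·3 + 5)/6 = 18/6 = 3; σ²_Catering order = ((5−1)/6)² = 0.444
te_AV setup = (1 + 4·4 + 7)/6 = 24/6 = 4; σ²_AV setup = ((7−1)/6)² = 1.000
te_Stage build = (3 + 4·8 + 19)/6 = 54/6 = 9; σ²_Stage build = ((19−3)/6)² = 7.111
te_Marketing push = (8 + 4·13 + 24)/6 = 84/6 = 14; σ²_Marketing push = ((24−8)/6)² = 7.111

Forward pass:
ES_Permits = 0; EF_Permits = 12
ES_Catering order = 12; EF_Catering order = 12+3 = 15
ES_AV setup = max(EF_Permits=12, EF_Catering order=15) = 15; EF_AV setup = 15+4 = 19
ES_Stage build = 12; EF_Stage build = 12+9 = 21
ES_Marketing push = max(EF_Catering order=15, EF_AV setup=19, EF_Stage build=21) = 21; EF_Marketing push = 21+14 = 35
Expected project duration μ = 35 days. Critical path: Permits → Stage build → Marketing push.

Variance along critical path = 11.111 + 7.111 + 7.111 = 25.333
σ = √25.333 = 5.033 days

5.03 days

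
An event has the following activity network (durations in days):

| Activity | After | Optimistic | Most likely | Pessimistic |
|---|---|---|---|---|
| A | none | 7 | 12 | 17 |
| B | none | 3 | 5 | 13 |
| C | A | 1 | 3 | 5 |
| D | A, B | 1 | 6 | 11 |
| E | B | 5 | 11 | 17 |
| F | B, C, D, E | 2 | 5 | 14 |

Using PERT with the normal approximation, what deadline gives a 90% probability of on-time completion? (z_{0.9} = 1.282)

28.0 days

te_A = (7 + 4·12 + 17)/6 = 72/6 = 12; σ²_A = ((17−7)/6)² = 2.778
te_B = (3 + 4·5 + 13)/6 = 36/6 = 6; σ²_B = ((13−3)/6)² = 2.778
te_C = (1 + 4·3 + 5)/6 = 18/6 = 3; σ²_C = ((5−1)/6)² = 0.444
te_D = (1 + 4·6 + 11)/6 = 36/6 = 6; σ²_D = ((11−1)/6)² = 2.778
te_E = (5 + 4·11 + 17)/6 = 66/6 = 11; σ²_E = ((17−5)/6)² = 4.000
te_F = (2 + 4·5 + 14)/6 = 36/6 = 6; σ²_F = ((14−2)/6)² = 4.000

Forward pass:
ES_A = 0; EF_A = 12
ES_B = 0; EF_B = 6
ES_C = 12; EF_C = 12+3 = 15
ES_D = max(EF_A=12, EF_B=6) = 12; EF_D = 12+6 = 18
ES_E = 6; EF_E = 6+11 = 17
ES_F = max(EF_B=6, EF_C=15, EF_D=18, EF_E=17) = 18; EF_F = 18+6 = 24
Expected project duration μ = 24 days. Critical path: A → D → F.

Variance along critical path = 2.778 + 2.778 + 4.000 = 9.556; σ = 3.091 days.
D = μ + z·σ = 24 + 1.282·3.091 = 28.0 days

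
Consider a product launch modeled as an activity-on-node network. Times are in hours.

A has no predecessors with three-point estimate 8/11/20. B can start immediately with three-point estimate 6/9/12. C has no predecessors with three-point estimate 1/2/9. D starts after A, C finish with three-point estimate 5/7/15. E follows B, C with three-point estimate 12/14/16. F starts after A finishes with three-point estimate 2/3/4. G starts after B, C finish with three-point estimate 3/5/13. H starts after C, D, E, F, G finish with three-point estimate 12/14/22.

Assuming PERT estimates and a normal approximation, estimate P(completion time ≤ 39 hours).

0.687

te_A = (8 + 4·11 + 20)/6 = 72/6 = 12; σ²_A = ((20−8)/6)² = 4.000
te_B = (6 + 4·9 + 12)/6 = 54/6 = 9; σ²_B = ((12−6)/6)² = 1.000
te_C = (1 + 4·2 + 9)/6 = 18/6 = 3; σ²_C = ((9−1)/6)² = 1.778
te_D = (5 + 4·7 + 15)/6 = 48/6 = 8; σ²_D = ((15−5)/6)² = 2.778
te_E = (12 + 4·14 + 16)/6 = 84/6 = 14; σ²_E = ((16−12)/6)² = 0.444
te_F = (2 + 4·3 + 4)/6 = 18/6 = 3; σ²_F = ((4−2)/6)² = 0.111
te_G = (3 + 4·5 + 13)/6 = 36/6 = 6; σ²_G = ((13−3)/6)² = 2.778
te_H = (12 + 4·14 + 22)/6 = 90/6 = 15; σ²_H = ((22−12)/6)² = 2.778

Forward pass:
ES_A = 0; EF_A = 12
ES_B = 0; EF_B = 9
ES_C = 0; EF_C = 3
ES_D = max(EF_A=12, EF_C=3) = 12; EF_D = 12+8 = 20
ES_E = max(EF_B=9, EF_C=3) = 9; EF_E = 9+14 = 23
ES_F = 12; EF_F = 12+3 = 15
ES_G = max(EF_B=9, EF_C=3) = 9; EF_G = 9+6 = 15
ES_H = max(EF_C=3, EF_D=20, EF_E=23, EF_F=15, EF_G=15) = 23; EF_H = 23+15 = 38
Expected project duration μ = 38 hours. Critical path: B → E → H.

Variance along critical path = 1.000 + 0.444 + 2.778 = 4.222; σ = √4.222 = 2.055 hours.
Z = (39 − 38) / 2.055 = 0.487
P(T ≤ 39) = Φ(0.487) ≈ 0.687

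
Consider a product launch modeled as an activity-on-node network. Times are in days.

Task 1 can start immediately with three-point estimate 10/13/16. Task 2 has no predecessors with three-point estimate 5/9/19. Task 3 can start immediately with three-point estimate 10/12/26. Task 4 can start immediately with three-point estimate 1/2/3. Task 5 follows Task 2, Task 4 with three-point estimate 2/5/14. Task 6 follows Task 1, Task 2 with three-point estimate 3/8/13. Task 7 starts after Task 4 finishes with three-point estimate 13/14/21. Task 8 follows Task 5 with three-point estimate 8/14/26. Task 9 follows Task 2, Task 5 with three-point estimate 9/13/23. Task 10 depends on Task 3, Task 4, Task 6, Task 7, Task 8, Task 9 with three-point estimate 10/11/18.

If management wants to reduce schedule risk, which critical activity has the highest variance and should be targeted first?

te_Task 1 = (10 + 4·13 + 16)/6 = 78/6 = 13; σ²_Task 1 = ((16−10)/6)² = 1.000
te_Task 2 = (5 + 4·9 + 19)/6 = 60/6 = 10; σ²_Task 2 = ((19−5)/6)² = 5.444
te_Task 3 = (10 + 4·12 + 26)/6 = 84/6 = 14; σ²_Task 3 = ((26−10)/6)² = 7.111
te_Task 4 = (1 + 4·2 + 3)/6 = 12/6 = 2; σ²_Task 4 = ((3−1)/6)² = 0.111
te_Task 5 = (2 + 4·5 + 14)/6 = 36/6 = 6; σ²_Task 5 = ((14−2)/6)² = 4.000
te_Task 6 = (3 + 4·8 + 13)/6 = 48/6 = 8; σ²_Task 6 = ((13−3)/6)² = 2.778
te_Task 7 = (13 + 4·14 + 21)/6 = 90/6 = 15; σ²_Task 7 = ((21−13)/6)² = 1.778
te_Task 8 = (8 + 4·14 + 26)/6 = 90/6 = 15; σ²_Task 8 = ((26−8)/6)² = 9.000
te_Task 9 = (9 + 4·13 + 23)/6 = 84/6 = 14; σ²_Task 9 = ((23−9)/6)² = 5.444
te_Task 10 = (10 + 4·11 + 18)/6 = 72/6 = 12; σ²_Task 10 = ((18−10)/6)² = 1.778

Forward pass:
ES_Task 1 = 0; EF_Task 1 = 13
ES_Task 2 = 0; EF_Task 2 = 10
ES_Task 3 = 0; EF_Task 3 = 14
ES_Task 4 = 0; EF_Task 4 = 2
ES_Task 5 = max(EF_Task 2=10, EF_Task 4=2) = 10; EF_Task 5 = 10+6 = 16
ES_Task 6 = max(EF_Task 1=13, EF_Task 2=10) = 13; EF_Task 6 = 13+8 = 21
ES_Task 7 = 2; EF_Task 7 = 2+15 = 17
ES_Task 8 = 16; EF_Task 8 = 16+15 = 31
ES_Task 9 = max(EF_Task 2=10, EF_Task 5=16) = 16; EF_Task 9 = 16+14 = 30
ES_Task 10 = max(EF_Task 3=14, EF_Task 4=2, EF_Task 6=21, EF_Task 7=17, EF_Task 8=31, EF_Task 9=30) = 31; EF_Task 10 = 31+12 = 43
Expected project duration μ = 43 days. Critical path: Task 2 → Task 5 → Task 8 → Task 10.

Variances on critical path: σ²_Task 2=5.444, σ²_Task 5=4.000, σ²_Task 8=9.000, σ²_Task 10=1.778.
Largest is σ²_Task 8 = 9.000.

Task 8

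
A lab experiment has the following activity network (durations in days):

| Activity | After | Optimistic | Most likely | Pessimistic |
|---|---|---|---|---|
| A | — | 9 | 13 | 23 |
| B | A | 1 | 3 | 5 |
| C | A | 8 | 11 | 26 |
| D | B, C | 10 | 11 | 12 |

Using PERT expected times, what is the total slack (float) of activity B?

te_A = (9 + 4·13 + 23)/6 = 84/6 = 14
te_B = (1 + 4·3 + 5)/6 = 18/6 = 3
te_C = (8 + 4·11 + 26)/6 = 78/6 = 13
te_D = (10 + 4·11 + 12)/6 = 66/6 = 11

Forward pass:
ES_A = 0; EF_A = 14
ES_B = 14; EF_B = 14+3 = 17
ES_C = 14; EF_C = 14+13 = 27
ES_D = max(EF_B=17, EF_C=27) = 27; EF_D = 27+11 = 38
Expected project duration μ = 38 days. Critical path: A → C → D.

Backward pass:
LF_D = 38; LS_D = 38−11 = 27
LF_C = LS_D = 27; LS_C = 27−13 = 14
LF_B = LS_D = 27; LS_B = 27−3 = 24
LF_A = min(LS_B=24, LS_C=14) = 14; LS_A = 14−14 = 0
Slack_B = LS_B − ES_B = 24 − 14 = 10

10 days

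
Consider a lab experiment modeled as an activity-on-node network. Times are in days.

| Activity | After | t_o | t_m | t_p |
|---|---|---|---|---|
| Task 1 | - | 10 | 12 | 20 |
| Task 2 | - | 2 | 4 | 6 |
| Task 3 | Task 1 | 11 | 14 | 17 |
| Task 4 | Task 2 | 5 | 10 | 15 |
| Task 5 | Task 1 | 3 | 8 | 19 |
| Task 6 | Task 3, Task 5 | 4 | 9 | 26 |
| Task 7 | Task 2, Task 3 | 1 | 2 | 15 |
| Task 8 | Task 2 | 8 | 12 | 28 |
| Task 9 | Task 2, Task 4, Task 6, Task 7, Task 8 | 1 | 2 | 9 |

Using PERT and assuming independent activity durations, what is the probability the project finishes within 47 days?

0.916

te_Task 1 = (10 + 4·12 + 20)/6 = 78/6 = 13; σ²_Task 1 = ((20−10)/6)² = 2.778
te_Task 2 = (2 + 4·4 + 6)/6 = 24/6 = 4; σ²_Task 2 = ((6−2)/6)² = 0.444
te_Task 3 = (11 + 4·14 + 17)/6 = 84/6 = 14; σ²_Task 3 = ((17−11)/6)² = 1.000
te_Task 4 = (5 + 4·10 + 15)/6 = 60/6 = 10; σ²_Task 4 = ((15−5)/6)² = 2.778
te_Task 5 = (3 + 4·8 + 19)/6 = 54/6 = 9; σ²_Task 5 = ((19−3)/6)² = 7.111
te_Task 6 = (4 + 4·9 + 26)/6 = 66/6 = 11; σ²_Task 6 = ((26−4)/6)² = 13.444
te_Task 7 = (1 + 4·2 + 15)/6 = 24/6 = 4; σ²_Task 7 = ((15−1)/6)² = 5.444
te_Task 8 = (8 + 4·12 + 28)/6 = 84/6 = 14; σ²_Task 8 = ((28−8)/6)² = 11.111
te_Task 9 = (1 + 4·2 + 9)/6 = 18/6 = 3; σ²_Task 9 = ((9−1)/6)² = 1.778

Forward pass:
ES_Task 1 = 0; EF_Task 1 = 13
ES_Task 2 = 0; EF_Task 2 = 4
ES_Task 3 = 13; EF_Task 3 = 13+14 = 27
ES_Task 4 = 4; EF_Task 4 = 4+10 = 14
ES_Task 5 = 13; EF_Task 5 = 13+9 = 22
ES_Task 6 = max(EF_Task 3=27, EF_Task 5=22) = 27; EF_Task 6 = 27+11 = 38
ES_Task 7 = max(EF_Task 2=4, EF_Task 3=27) = 27; EF_Task 7 = 27+4 = 31
ES_Task 8 = 4; EF_Task 8 = 4+14 = 18
ES_Task 9 = max(EF_Task 2=4, EF_Task 4=14, EF_Task 6=38, EF_Task 7=31, EF_Task 8=18) = 38; EF_Task 9 = 38+3 = 41
Expected project duration μ = 41 days. Critical path: Task 1 → Task 3 → Task 6 → Task 9.

Variance along critical path = 2.778 + 1.000 + 13.444 + 1.778 = 19.000; σ = √19.000 = 4.359 days.
Z = (47 − 41) / 4.359 = 1.376
P(T ≤ 47) = Φ(1.376) ≈ 0.916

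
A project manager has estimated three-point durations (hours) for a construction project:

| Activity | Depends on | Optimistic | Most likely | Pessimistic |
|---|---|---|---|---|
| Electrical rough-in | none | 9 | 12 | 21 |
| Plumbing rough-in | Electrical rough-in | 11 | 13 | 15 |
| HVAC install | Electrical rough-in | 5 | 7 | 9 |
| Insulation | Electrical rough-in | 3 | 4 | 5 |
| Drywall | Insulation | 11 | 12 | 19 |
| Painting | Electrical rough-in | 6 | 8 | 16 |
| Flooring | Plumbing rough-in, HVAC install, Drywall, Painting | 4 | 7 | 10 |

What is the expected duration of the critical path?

37 hours

te_Electrical rough-in = (9 + 4·12 + 21)/6 = 78/6 = 13
te_Plumbing rough-in = (11 + 4·13 + 15)/6 = 78/6 = 13
te_HVAC install = (5 + 4·7 + 9)/6 = 42/6 = 7
te_Insulation = (3 + 4·4 + 5)/6 = 24/6 = 4
te_Drywall = (11 + 4·12 + 19)/6 = 78/6 = 13
te_Painting = (6 + 4·8 + 16)/6 = 54/6 = 9
te_Flooring = (4 + 4·7 + 10)/6 = 42/6 = 7

Forward pass:
ES_Electrical rough-in = 0; EF_Electrical rough-in = 13
ES_Plumbing rough-in = 13; EF_Plumbing rough-in = 13+13 = 26
ES_HVAC install = 13; EF_HVAC install = 13+7 = 20
ES_Insulation = 13; EF_Insulation = 13+4 = 17
ES_Drywall = 17; EF_Drywall = 17+13 = 30
ES_Painting = 13; EF_Painting = 13+9 = 22
ES_Flooring = max(EF_Plumbing rough-in=26, EF_HVAC install=20, EF_Drywall=30, EF_Painting=22) = 30; EF_Flooring = 30+7 = 37
Expected project duration μ = 37 hours. Critical path: Electrical rough-in → Insulation → Drywall → Flooring.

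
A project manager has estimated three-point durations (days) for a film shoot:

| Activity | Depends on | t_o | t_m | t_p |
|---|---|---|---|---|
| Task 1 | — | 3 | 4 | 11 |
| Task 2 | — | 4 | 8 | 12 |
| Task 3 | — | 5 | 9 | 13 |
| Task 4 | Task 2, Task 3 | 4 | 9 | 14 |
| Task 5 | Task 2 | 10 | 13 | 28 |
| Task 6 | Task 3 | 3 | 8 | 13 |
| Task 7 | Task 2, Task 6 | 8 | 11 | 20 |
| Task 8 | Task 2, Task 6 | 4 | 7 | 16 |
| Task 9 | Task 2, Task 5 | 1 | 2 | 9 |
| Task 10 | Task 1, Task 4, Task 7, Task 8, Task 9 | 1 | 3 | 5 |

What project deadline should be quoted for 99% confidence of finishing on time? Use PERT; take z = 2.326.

te_Task 1 = (3 + 4·4 + 11)/6 = 30/6 = 5; σ²_Task 1 = ((11−3)/6)² = 1.778
te_Task 2 = (4 + 4·8 + 12)/6 = 48/6 = 8; σ²_Task 2 = ((12−4)/6)² = 1.778
te_Task 3 = (5 + 4·9 + 13)/6 = 54/6 = 9; σ²_Task 3 = ((13−5)/6)² = 1.778
te_Task 4 = (4 + 4·9 + 14)/6 = 54/6 = 9; σ²_Task 4 = ((14−4)/6)² = 2.778
te_Task 5 = (10 + 4·13 + 28)/6 = 90/6 = 15; σ²_Task 5 = ((28−10)/6)² = 9.000
te_Task 6 = (3 + 4·8 + 13)/6 = 48/6 = 8; σ²_Task 6 = ((13−3)/6)² = 2.778
te_Task 7 = (8 + 4·11 + 20)/6 = 72/6 = 12; σ²_Task 7 = ((20−8)/6)² = 4.000
te_Task 8 = (4 + 4·7 + 16)/6 = 48/6 = 8; σ²_Task 8 = ((16−4)/6)² = 4.000
te_Task 9 = (1 + 4·2 + 9)/6 = 18/6 = 3; σ²_Task 9 = ((9−1)/6)² = 1.778
te_Task 10 = (1 + 4·3 + 5)/6 = 18/6 = 3; σ²_Task 10 = ((5−1)/6)² = 0.444

Forward pass:
ES_Task 1 = 0; EF_Task 1 = 5
ES_Task 2 = 0; EF_Task 2 = 8
ES_Task 3 = 0; EF_Task 3 = 9
ES_Task 4 = max(EF_Task 2=8, EF_Task 3=9) = 9; EF_Task 4 = 9+9 = 18
ES_Task 5 = 8; EF_Task 5 = 8+15 = 23
ES_Task 6 = 9; EF_Task 6 = 9+8 = 17
ES_Task 7 = max(EF_Task 2=8, EF_Task 6=17) = 17; EF_Task 7 = 17+12 = 29
ES_Task 8 = max(EF_Task 2=8, EF_Task 6=17) = 17; EF_Task 8 = 17+8 = 25
ES_Task 9 = max(EF_Task 2=8, EF_Task 5=23) = 23; EF_Task 9 = 23+3 = 26
ES_Task 10 = max(EF_Task 1=5, EF_Task 4=18, EF_Task 7=29, EF_Task 8=25, EF_Task 9=26) = 29; EF_Task 10 = 29+3 = 32
Expected project duration μ = 32 days. Critical path: Task 3 → Task 6 → Task 7 → Task 10.

Variance along critical path = 1.778 + 2.778 + 4.000 + 0.444 = 9.000; σ = 3.000 days.
D = μ + z·σ = 32 + 2.326·3.000 = 39.0 days

39.0 days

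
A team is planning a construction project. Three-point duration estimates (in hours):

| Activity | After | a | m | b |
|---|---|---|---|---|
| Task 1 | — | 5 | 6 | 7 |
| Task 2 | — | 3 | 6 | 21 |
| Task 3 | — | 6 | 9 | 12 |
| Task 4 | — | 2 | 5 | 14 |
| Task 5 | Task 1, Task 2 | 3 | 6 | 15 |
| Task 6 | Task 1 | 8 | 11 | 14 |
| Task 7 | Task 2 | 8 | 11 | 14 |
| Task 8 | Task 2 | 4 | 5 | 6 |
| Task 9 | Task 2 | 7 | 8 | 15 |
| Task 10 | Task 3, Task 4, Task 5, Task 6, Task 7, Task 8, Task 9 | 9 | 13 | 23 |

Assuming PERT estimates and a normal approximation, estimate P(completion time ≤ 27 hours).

0.063

te_Task 1 = (5 + 4·6 + 7)/6 = 36/6 = 6; σ²_Task 1 = ((7−5)/6)² = 0.111
te_Task 2 = (3 + 4·6 + 21)/6 = 48/6 = 8; σ²_Task 2 = ((21−3)/6)² = 9.000
te_Task 3 = (6 + 4·9 + 12)/6 = 54/6 = 9; σ²_Task 3 = ((12−6)/6)² = 1.000
te_Task 4 = (2 + 4·5 + 14)/6 = 36/6 = 6; σ²_Task 4 = ((14−2)/6)² = 4.000
te_Task 5 = (3 + 4·6 + 15)/6 = 42/6 = 7; σ²_Task 5 = ((15−3)/6)² = 4.000
te_Task 6 = (8 + 4·11 + 14)/6 = 66/6 = 11; σ²_Task 6 = ((14−8)/6)² = 1.000
te_Task 7 = (8 + 4·11 + 14)/6 = 66/6 = 11; σ²_Task 7 = ((14−8)/6)² = 1.000
te_Task 8 = (4 + 4·5 + 6)/6 = 30/6 = 5; σ²_Task 8 = ((6−4)/6)² = 0.111
te_Task 9 = (7 + 4·8 + 15)/6 = 54/6 = 9; σ²_Task 9 = ((15−7)/6)² = 1.778
te_Task 10 = (9 + 4·13 + 23)/6 = 84/6 = 14; σ²_Task 10 = ((23−9)/6)² = 5.444

Forward pass:
ES_Task 1 = 0; EF_Task 1 = 6
ES_Task 2 = 0; EF_Task 2 = 8
ES_Task 3 = 0; EF_Task 3 = 9
ES_Task 4 = 0; EF_Task 4 = 6
ES_Task 5 = max(EF_Task 1=6, EF_Task 2=8) = 8; EF_Task 5 = 8+7 = 15
ES_Task 6 = 6; EF_Task 6 = 6+11 = 17
ES_Task 7 = 8; EF_Task 7 = 8+11 = 19
ES_Task 8 = 8; EF_Task 8 = 8+5 = 13
ES_Task 9 = 8; EF_Task 9 = 8+9 = 17
ES_Task 10 = max(EF_Task 3=9, EF_Task 4=6, EF_Task 5=15, EF_Task 6=17, EF_Task 7=19, EF_Task 8=13, EF_Task 9=17) = 19; EF_Task 10 = 19+14 = 33
Expected project duration μ = 33 hours. Critical path: Task 2 → Task 7 → Task 10.

Variance along critical path = 9.000 + 1.000 + 5.444 = 15.444; σ = √15.444 = 3.930 hours.
Z = (27 − 33) / 3.930 = -1.527
P(T ≤ 27) = Φ(-1.527) ≈ 0.063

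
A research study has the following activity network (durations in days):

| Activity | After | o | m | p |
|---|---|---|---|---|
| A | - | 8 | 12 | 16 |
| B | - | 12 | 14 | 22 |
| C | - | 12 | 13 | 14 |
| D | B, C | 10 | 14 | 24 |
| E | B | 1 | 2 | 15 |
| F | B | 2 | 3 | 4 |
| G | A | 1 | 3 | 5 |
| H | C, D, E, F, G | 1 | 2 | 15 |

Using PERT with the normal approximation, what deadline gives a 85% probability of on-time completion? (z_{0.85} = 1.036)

37.8 days

te_A = (8 + 4·12 + 16)/6 = 72/6 = 12; σ²_A = ((16−8)/6)² = 1.778
te_B = (12 + 4·14 + 22)/6 = 90/6 = 15; σ²_B = ((22−12)/6)² = 2.778
te_C = (12 + 4·13 + 14)/6 = 78/6 = 13; σ²_C = ((14−12)/6)² = 0.111
te_D = (10 + 4·14 + 24)/6 = 90/6 = 15; σ²_D = ((24−10)/6)² = 5.444
te_E = (1 + 4·2 + 15)/6 = 24/6 = 4; σ²_E = ((15−1)/6)² = 5.444
te_F = (2 + 4·3 + 4)/6 = 18/6 = 3; σ²_F = ((4−2)/6)² = 0.111
te_G = (1 + 4·3 + 5)/6 = 18/6 = 3; σ²_G = ((5−1)/6)² = 0.444
te_H = (1 + 4·2 + 15)/6 = 24/6 = 4; σ²_H = ((15−1)/6)² = 5.444

Forward pass:
ES_A = 0; EF_A = 12
ES_B = 0; EF_B = 15
ES_C = 0; EF_C = 13
ES_D = max(EF_B=15, EF_C=13) = 15; EF_D = 15+15 = 30
ES_E = 15; EF_E = 15+4 = 19
ES_F = 15; EF_F = 15+3 = 18
ES_G = 12; EF_G = 12+3 = 15
ES_H = max(EF_C=13, EF_D=30, EF_E=19, EF_F=18, EF_G=15) = 30; EF_H = 30+4 = 34
Expected project duration μ = 34 days. Critical path: B → D → H.

Variance along critical path = 2.778 + 5.444 + 5.444 = 13.667; σ = 3.697 days.
D = μ + z·σ = 34 + 1.036·3.697 = 37.8 days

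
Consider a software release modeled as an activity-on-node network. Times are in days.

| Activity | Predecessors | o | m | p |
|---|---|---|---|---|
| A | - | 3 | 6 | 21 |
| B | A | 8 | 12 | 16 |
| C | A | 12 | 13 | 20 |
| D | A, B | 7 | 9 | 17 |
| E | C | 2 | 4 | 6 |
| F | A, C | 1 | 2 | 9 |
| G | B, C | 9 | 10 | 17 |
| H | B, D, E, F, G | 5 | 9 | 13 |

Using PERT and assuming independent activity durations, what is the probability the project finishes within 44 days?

te_A = (3 + 4·6 + 21)/6 = 48/6 = 8; σ²_A = ((21−3)/6)² = 9.000
te_B = (8 + 4·12 + 16)/6 = 72/6 = 12; σ²_B = ((16−8)/6)² = 1.778
te_C = (12 + 4·13 + 20)/6 = 84/6 = 14; σ²_C = ((20−12)/6)² = 1.778
te_D = (7 + 4·9 + 17)/6 = 60/6 = 10; σ²_D = ((17−7)/6)² = 2.778
te_E = (2 + 4·4 + 6)/6 = 24/6 = 4; σ²_E = ((6−2)/6)² = 0.444
te_F = (1 + 4·2 + 9)/6 = 18/6 = 3; σ²_F = ((9−1)/6)² = 1.778
te_G = (9 + 4·10 + 17)/6 = 66/6 = 11; σ²_G = ((17−9)/6)² = 1.778
te_H = (5 + 4·9 + 13)/6 = 54/6 = 9; σ²_H = ((13−5)/6)² = 1.778

Forward pass:
ES_A = 0; EF_A = 8
ES_B = 8; EF_B = 8+12 = 20
ES_C = 8; EF_C = 8+14 = 22
ES_D = max(EF_A=8, EF_B=20) = 20; EF_D = 20+10 = 30
ES_E = 22; EF_E = 22+4 = 26
ES_F = max(EF_A=8, EF_C=22) = 22; EF_F = 22+3 = 25
ES_G = max(EF_B=20, EF_C=22) = 22; EF_G = 22+11 = 33
ES_H = max(EF_B=20, EF_D=30, EF_E=26, EF_F=25, EF_G=33) = 33; EF_H = 33+9 = 42
Expected project duration μ = 42 days. Critical path: A → C → G → H.

Variance along critical path = 9.000 + 1.778 + 1.778 + 1.778 = 14.333; σ = √14.333 = 3.786 days.
Z = (44 − 42) / 3.786 = 0.528
P(T ≤ 44) = Φ(0.528) ≈ 0.701

0.701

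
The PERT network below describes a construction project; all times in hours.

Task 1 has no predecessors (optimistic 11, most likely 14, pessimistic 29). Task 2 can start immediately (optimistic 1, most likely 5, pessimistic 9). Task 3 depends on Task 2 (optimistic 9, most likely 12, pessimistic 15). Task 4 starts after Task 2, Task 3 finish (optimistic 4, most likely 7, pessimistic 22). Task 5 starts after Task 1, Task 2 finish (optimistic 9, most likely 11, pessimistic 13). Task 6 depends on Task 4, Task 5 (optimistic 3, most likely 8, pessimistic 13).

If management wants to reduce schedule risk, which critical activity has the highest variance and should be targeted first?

te_Task 1 = (11 + 4·14 + 29)/6 = 96/6 = 16; σ²_Task 1 = ((29−11)/6)² = 9.000
te_Task 2 = (1 + 4·5 + 9)/6 = 30/6 = 5; σ²_Task 2 = ((9−1)/6)² = 1.778
te_Task 3 = (9 + 4·12 + 15)/6 = 72/6 = 12; σ²_Task 3 = ((15−9)/6)² = 1.000
te_Task 4 = (4 + 4·7 + 22)/6 = 54/6 = 9; σ²_Task 4 = ((22−4)/6)² = 9.000
te_Task 5 = (9 + 4·11 + 13)/6 = 66/6 = 11; σ²_Task 5 = ((13−9)/6)² = 0.444
te_Task 6 = (3 + 4·8 + 13)/6 = 48/6 = 8; σ²_Task 6 = ((13−3)/6)² = 2.778

Forward pass:
ES_Task 1 = 0; EF_Task 1 = 16
ES_Task 2 = 0; EF_Task 2 = 5
ES_Task 3 = 5; EF_Task 3 = 5+12 = 17
ES_Task 4 = max(EF_Task 2=5, EF_Task 3=17) = 17; EF_Task 4 = 17+9 = 26
ES_Task 5 = max(EF_Task 1=16, EF_Task 2=5) = 16; EF_Task 5 = 16+11 = 27
ES_Task 6 = max(EF_Task 4=26, EF_Task 5=27) = 27; EF_Task 6 = 27+8 = 35
Expected project duration μ = 35 hours. Critical path: Task 1 → Task 5 → Task 6.

Variances on critical path: σ²_Task 1=9.000, σ²_Task 5=0.444, σ²_Task 6=2.778.
Largest is σ²_Task 1 = 9.000.

Task 1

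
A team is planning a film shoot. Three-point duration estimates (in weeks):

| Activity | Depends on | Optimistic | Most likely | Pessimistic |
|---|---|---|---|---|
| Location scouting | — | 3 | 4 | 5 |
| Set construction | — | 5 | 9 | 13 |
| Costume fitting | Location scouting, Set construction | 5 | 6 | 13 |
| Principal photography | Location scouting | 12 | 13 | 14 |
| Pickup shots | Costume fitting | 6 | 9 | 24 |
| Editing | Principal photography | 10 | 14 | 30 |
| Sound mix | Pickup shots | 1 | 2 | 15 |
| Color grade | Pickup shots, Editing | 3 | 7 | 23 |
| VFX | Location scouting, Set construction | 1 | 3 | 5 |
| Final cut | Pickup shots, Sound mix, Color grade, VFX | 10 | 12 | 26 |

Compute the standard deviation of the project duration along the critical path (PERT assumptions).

5.44 weeks

te_Location scouting = (3 + 4·4 + 5)/6 = 24/6 = 4; σ²_Location scouting = ((5−3)/6)² = 0.111
te_Set construction = (5 + 4·9 + 13)/6 = 54/6 = 9; σ²_Set construction = ((13−5)/6)² = 1.778
te_Costume fitting = (5 + 4·6 + 13)/6 = 42/6 = 7; σ²_Costume fitting = ((13−5)/6)² = 1.778
te_Principal photography = (12 + 4·13 + 14)/6 = 78/6 = 13; σ²_Principal photography = ((14−12)/6)² = 0.111
te_Pickup shots = (6 + 4·9 + 24)/6 = 66/6 = 11; σ²_Pickup shots = ((24−6)/6)² = 9.000
te_Editing = (10 + 4·14 + 30)/6 = 96/6 = 16; σ²_Editing = ((30−10)/6)² = 11.111
te_Sound mix = (1 + 4·2 + 15)/6 = 24/6 = 4; σ²_Sound mix = ((15−1)/6)² = 5.444
te_Color grade = (3 + 4·7 + 23)/6 = 54/6 = 9; σ²_Color grade = ((23−3)/6)² = 11.111
te_VFX = (1 + 4·3 + 5)/6 = 18/6 = 3; σ²_VFX = ((5−1)/6)² = 0.444
te_Final cut = (10 + 4·12 + 26)/6 = 84/6 = 14; σ²_Final cut = ((26−10)/6)² = 7.111

Forward pass:
ES_Location scouting = 0; EF_Location scouting = 4
ES_Set construction = 0; EF_Set construction = 9
ES_Costume fitting = max(EF_Location scouting=4, EF_Set construction=9) = 9; EF_Costume fitting = 9+7 = 16
ES_Principal photography = 4; EF_Principal photography = 4+13 = 17
ES_Pickup shots = 16; EF_Pickup shots = 16+11 = 27
ES_Editing = 17; EF_Editing = 17+16 = 33
ES_Sound mix = 27; EF_Sound mix = 27+4 = 31
ES_Color grade = max(EF_Pickup shots=27, EF_Editing=33) = 33; EF_Color grade = 33+9 = 42
ES_VFX = max(EF_Location scouting=4, EF_Set construction=9) = 9; EF_VFX = 9+3 = 12
ES_Final cut = max(EF_Pickup shots=27, EF_Sound mix=31, EF_Color grade=42, EF_VFX=12) = 42; EF_Final cut = 42+14 = 56
Expected project duration μ = 56 weeks. Critical path: Location scouting → Principal photography → Editing → Color grade → Final cut.

Variance along critical path = 0.111 + 0.111 + 11.111 + 11.111 + 7.111 = 29.556
σ = √29.556 = 5.437 weeks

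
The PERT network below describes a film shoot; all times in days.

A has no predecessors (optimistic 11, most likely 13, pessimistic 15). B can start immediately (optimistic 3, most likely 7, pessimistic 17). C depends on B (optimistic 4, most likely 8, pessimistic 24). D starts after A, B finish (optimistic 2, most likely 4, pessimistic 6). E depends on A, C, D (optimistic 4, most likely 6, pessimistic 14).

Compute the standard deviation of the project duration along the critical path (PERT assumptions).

te_A = (11 + 4·13 + 15)/6 = 78/6 = 13; σ²_A = ((15−11)/6)² = 0.444
te_B = (3 + 4·7 + 17)/6 = 48/6 = 8; σ²_B = ((17−3)/6)² = 5.444
te_C = (4 + 4·8 + 24)/6 = 60/6 = 10; σ²_C = ((24−4)/6)² = 11.111
te_D = (2 + 4·4 + 6)/6 = 24/6 = 4; σ²_D = ((6−2)/6)² = 0.444
te_E = (4 + 4·6 + 14)/6 = 42/6 = 7; σ²_E = ((14−4)/6)² = 2.778

Forward pass:
ES_A = 0; EF_A = 13
ES_B = 0; EF_B = 8
ES_C = 8; EF_C = 8+10 = 18
ES_D = max(EF_A=13, EF_B=8) = 13; EF_D = 13+4 = 17
ES_E = max(EF_A=13, EF_C=18, EF_D=17) = 18; EF_E = 18+7 = 25
Expected project duration μ = 25 days. Critical path: B → C → E.

Variance along critical path = 5.444 + 11.111 + 2.778 = 19.333
σ = √19.333 = 4.397 days

4.40 days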